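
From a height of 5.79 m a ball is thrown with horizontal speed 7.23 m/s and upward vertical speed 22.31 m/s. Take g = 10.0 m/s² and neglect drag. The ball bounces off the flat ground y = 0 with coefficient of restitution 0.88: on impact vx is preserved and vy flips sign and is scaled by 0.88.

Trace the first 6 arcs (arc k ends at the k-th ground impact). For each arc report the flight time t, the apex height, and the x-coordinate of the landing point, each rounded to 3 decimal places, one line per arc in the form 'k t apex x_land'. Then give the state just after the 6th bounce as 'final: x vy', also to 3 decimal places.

1 4.708 30.677 34.039
2 4.359 23.756 65.557
3 3.836 18.397 93.294
4 3.376 14.246 117.702
5 2.971 11.032 139.182
6 2.614 8.544 158.083
final: 158.083 11.503

Arc 1: start y=5.790, vy=22.310 → t=4.708, apex=30.677, x_land=34.039, impact vy=-24.770
  bounce: vy ← 0.88·24.770 = 21.797
Arc 2: start y=0.000, vy=21.797 → t=4.359, apex=23.756, x_land=65.557, impact vy=-21.797
  bounce: vy ← 0.88·21.797 = 19.182
Arc 3: start y=0.000, vy=19.182 → t=3.836, apex=18.397, x_land=93.294, impact vy=-19.182
  bounce: vy ← 0.88·19.182 = 16.880
Arc 4: start y=0.000, vy=16.880 → t=3.376, apex=14.246, x_land=117.702, impact vy=-16.880
  bounce: vy ← 0.88·16.880 = 14.854
Arc 5: start y=0.000, vy=14.854 → t=2.971, apex=11.032, x_land=139.182, impact vy=-14.854
  bounce: vy ← 0.88·14.854 = 13.072
Arc 6: start y=0.000, vy=13.072 → t=2.614, apex=8.544, x_land=158.083, impact vy=-13.072
  bounce: vy ← 0.88·13.072 = 11.503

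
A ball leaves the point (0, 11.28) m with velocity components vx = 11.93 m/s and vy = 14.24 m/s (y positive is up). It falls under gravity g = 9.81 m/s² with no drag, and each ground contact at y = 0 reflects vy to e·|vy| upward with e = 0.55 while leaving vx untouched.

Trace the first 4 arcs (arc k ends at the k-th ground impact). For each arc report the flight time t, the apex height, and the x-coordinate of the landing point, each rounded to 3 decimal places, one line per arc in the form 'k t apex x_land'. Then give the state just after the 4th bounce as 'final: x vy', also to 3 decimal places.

1 3.551 21.615 42.361
2 2.309 6.539 69.909
3 1.270 1.978 85.061
4 0.699 0.598 93.394
final: 93.394 1.884

Arc 1: start y=11.280, vy=14.240 → t=3.551, apex=21.615, x_land=42.361, impact vy=-20.593
  bounce: vy ← 0.55·20.593 = 11.326
Arc 2: start y=0.000, vy=11.326 → t=2.309, apex=6.539, x_land=69.909, impact vy=-11.326
  bounce: vy ← 0.55·11.326 = 6.230
Arc 3: start y=0.000, vy=6.230 → t=1.270, apex=1.978, x_land=85.061, impact vy=-6.230
  bounce: vy ← 0.55·6.230 = 3.426
Arc 4: start y=0.000, vy=3.426 → t=0.699, apex=0.598, x_land=93.394, impact vy=-3.426
  bounce: vy ← 0.55·3.426 = 1.884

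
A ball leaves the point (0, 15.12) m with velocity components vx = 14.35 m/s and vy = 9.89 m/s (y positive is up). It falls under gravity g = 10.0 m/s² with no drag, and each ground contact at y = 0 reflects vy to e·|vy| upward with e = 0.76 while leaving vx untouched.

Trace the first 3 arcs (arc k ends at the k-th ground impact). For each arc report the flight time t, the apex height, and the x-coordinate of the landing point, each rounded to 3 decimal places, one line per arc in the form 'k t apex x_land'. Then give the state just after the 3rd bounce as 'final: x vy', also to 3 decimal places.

Arc 1: start y=15.120, vy=9.890 → t=2.990, apex=20.011, x_land=42.900, impact vy=-20.005
  bounce: vy ← 0.76·20.005 = 15.204
Arc 2: start y=0.000, vy=15.204 → t=3.041, apex=11.558, x_land=86.535, impact vy=-15.204
  bounce: vy ← 0.76·15.204 = 11.555
Arc 3: start y=0.000, vy=11.555 → t=2.311, apex=6.676, x_land=119.698, impact vy=-11.555
  bounce: vy ← 0.76·11.555 = 8.782

1 2.990 20.011 42.900
2 3.041 11.558 86.535
3 2.311 6.676 119.698
final: 119.698 8.782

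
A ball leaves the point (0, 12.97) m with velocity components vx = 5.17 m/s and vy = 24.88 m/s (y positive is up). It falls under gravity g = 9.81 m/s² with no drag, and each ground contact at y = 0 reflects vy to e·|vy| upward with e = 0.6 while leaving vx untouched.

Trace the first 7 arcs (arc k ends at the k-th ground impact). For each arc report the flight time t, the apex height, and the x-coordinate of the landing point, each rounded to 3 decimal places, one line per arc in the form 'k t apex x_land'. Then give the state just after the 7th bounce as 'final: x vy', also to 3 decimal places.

Arc 1: start y=12.970, vy=24.880 → t=5.549, apex=44.520, x_land=28.688, impact vy=-29.555
  bounce: vy ← 0.6·29.555 = 17.733
Arc 2: start y=0.000, vy=17.733 → t=3.615, apex=16.027, x_land=47.379, impact vy=-17.733
  bounce: vy ← 0.6·17.733 = 10.640
Arc 3: start y=0.000, vy=10.640 → t=2.169, apex=5.770, x_land=58.593, impact vy=-10.640
  bounce: vy ← 0.6·10.640 = 6.384
Arc 4: start y=0.000, vy=6.384 → t=1.301, apex=2.077, x_land=65.322, impact vy=-6.384
  bounce: vy ← 0.6·6.384 = 3.830
Arc 5: start y=0.000, vy=3.830 → t=0.781, apex=0.748, x_land=69.359, impact vy=-3.830
  bounce: vy ← 0.6·3.830 = 2.298
Arc 6: start y=0.000, vy=2.298 → t=0.469, apex=0.269, x_land=71.782, impact vy=-2.298
  bounce: vy ← 0.6·2.298 = 1.379
Arc 7: start y=0.000, vy=1.379 → t=0.281, apex=0.097, x_land=73.235, impact vy=-1.379
  bounce: vy ← 0.6·1.379 = 0.827

1 5.549 44.520 28.688
2 3.615 16.027 47.379
3 2.169 5.770 58.593
4 1.301 2.077 65.322
5 0.781 0.748 69.359
6 0.469 0.269 71.782
7 0.281 0.097 73.235
final: 73.235 0.827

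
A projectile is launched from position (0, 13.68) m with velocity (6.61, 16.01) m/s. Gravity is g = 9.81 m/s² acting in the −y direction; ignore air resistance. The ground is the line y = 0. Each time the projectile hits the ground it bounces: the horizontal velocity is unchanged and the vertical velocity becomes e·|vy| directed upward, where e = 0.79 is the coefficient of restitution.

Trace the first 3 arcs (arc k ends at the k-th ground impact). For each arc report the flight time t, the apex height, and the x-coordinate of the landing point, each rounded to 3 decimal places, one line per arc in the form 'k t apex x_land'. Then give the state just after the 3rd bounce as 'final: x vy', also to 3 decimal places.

1 3.967 26.744 26.222
2 3.689 16.691 50.609
3 2.915 10.417 69.875
final: 69.875 11.294

Arc 1: start y=13.680, vy=16.010 → t=3.967, apex=26.744, x_land=26.222, impact vy=-22.907
  bounce: vy ← 0.79·22.907 = 18.096
Arc 2: start y=0.000, vy=18.096 → t=3.689, apex=16.691, x_land=50.609, impact vy=-18.096
  bounce: vy ← 0.79·18.096 = 14.296
Arc 3: start y=0.000, vy=14.296 → t=2.915, apex=10.417, x_land=69.875, impact vy=-14.296
  bounce: vy ← 0.79·14.296 = 11.294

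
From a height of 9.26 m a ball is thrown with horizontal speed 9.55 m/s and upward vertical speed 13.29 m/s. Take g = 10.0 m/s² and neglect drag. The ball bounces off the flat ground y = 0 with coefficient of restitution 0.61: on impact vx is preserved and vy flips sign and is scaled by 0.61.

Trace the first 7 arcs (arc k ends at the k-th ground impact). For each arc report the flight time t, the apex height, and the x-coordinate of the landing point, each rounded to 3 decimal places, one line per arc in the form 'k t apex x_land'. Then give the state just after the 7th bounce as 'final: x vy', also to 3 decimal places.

Arc 1: start y=9.260, vy=13.290 → t=3.231, apex=18.091, x_land=30.858, impact vy=-19.022
  bounce: vy ← 0.61·19.022 = 11.603
Arc 2: start y=0.000, vy=11.603 → t=2.321, apex=6.732, x_land=53.020, impact vy=-11.603
  bounce: vy ← 0.61·11.603 = 7.078
Arc 3: start y=0.000, vy=7.078 → t=1.416, apex=2.505, x_land=66.539, impact vy=-7.078
  bounce: vy ← 0.61·7.078 = 4.318
Arc 4: start y=0.000, vy=4.318 → t=0.864, apex=0.932, x_land=74.785, impact vy=-4.318
  bounce: vy ← 0.61·4.318 = 2.634
Arc 5: start y=0.000, vy=2.634 → t=0.527, apex=0.347, x_land=79.816, impact vy=-2.634
  bounce: vy ← 0.61·2.634 = 1.607
Arc 6: start y=0.000, vy=1.607 → t=0.321, apex=0.129, x_land=82.884, impact vy=-1.607
  bounce: vy ← 0.61·1.607 = 0.980
Arc 7: start y=0.000, vy=0.980 → t=0.196, apex=0.048, x_land=84.756, impact vy=-0.980
  bounce: vy ← 0.61·0.980 = 0.598

1 3.231 18.091 30.858
2 2.321 6.732 53.020
3 1.416 2.505 66.539
4 0.864 0.932 74.785
5 0.527 0.347 79.816
6 0.321 0.129 82.884
7 0.196 0.048 84.756
final: 84.756 0.598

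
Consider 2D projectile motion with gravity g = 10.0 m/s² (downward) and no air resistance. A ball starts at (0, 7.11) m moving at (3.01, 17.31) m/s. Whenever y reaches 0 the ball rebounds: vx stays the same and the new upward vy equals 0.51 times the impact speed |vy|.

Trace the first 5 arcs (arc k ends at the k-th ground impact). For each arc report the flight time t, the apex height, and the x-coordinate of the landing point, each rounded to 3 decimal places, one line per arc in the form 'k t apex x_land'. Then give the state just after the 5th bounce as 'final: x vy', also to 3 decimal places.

1 3.833 22.092 11.537
2 2.144 5.746 17.991
3 1.093 1.495 21.282
4 0.558 0.389 22.961
5 0.284 0.101 23.817
final: 23.817 0.725

Arc 1: start y=7.110, vy=17.310 → t=3.833, apex=22.092, x_land=11.537, impact vy=-21.020
  bounce: vy ← 0.51·21.020 = 10.720
Arc 2: start y=0.000, vy=10.720 → t=2.144, apex=5.746, x_land=17.991, impact vy=-10.720
  bounce: vy ← 0.51·10.720 = 5.467
Arc 3: start y=0.000, vy=5.467 → t=1.093, apex=1.495, x_land=21.282, impact vy=-5.467
  bounce: vy ← 0.51·5.467 = 2.788
Arc 4: start y=0.000, vy=2.788 → t=0.558, apex=0.389, x_land=22.961, impact vy=-2.788
  bounce: vy ← 0.51·2.788 = 1.422
Arc 5: start y=0.000, vy=1.422 → t=0.284, apex=0.101, x_land=23.817, impact vy=-1.422
  bounce: vy ← 0.51·1.422 = 0.725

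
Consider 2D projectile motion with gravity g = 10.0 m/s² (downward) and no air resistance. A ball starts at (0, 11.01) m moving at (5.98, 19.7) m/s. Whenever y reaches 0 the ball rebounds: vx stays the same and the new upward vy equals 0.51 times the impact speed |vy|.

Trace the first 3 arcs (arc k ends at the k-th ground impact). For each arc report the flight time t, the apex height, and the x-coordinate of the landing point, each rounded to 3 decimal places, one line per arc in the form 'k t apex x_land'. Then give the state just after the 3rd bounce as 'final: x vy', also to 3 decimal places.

1 4.436 30.414 26.529
2 2.516 7.911 41.573
3 1.283 2.058 49.245
final: 49.245 3.272

Arc 1: start y=11.010, vy=19.700 → t=4.436, apex=30.414, x_land=26.529, impact vy=-24.664
  bounce: vy ← 0.51·24.664 = 12.578
Arc 2: start y=0.000, vy=12.578 → t=2.516, apex=7.911, x_land=41.573, impact vy=-12.578
  bounce: vy ← 0.51·12.578 = 6.415
Arc 3: start y=0.000, vy=6.415 → t=1.283, apex=2.058, x_land=49.245, impact vy=-6.415
  bounce: vy ← 0.51·6.415 = 3.272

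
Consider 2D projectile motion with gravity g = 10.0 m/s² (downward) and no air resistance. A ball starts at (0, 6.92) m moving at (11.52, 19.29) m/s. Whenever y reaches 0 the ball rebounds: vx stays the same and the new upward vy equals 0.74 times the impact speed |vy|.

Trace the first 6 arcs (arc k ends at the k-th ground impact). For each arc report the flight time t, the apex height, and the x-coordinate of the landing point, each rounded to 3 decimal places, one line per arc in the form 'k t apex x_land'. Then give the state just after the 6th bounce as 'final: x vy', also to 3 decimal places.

Arc 1: start y=6.920, vy=19.290 → t=4.188, apex=25.525, x_land=48.251, impact vy=-22.594
  bounce: vy ← 0.74·22.594 = 16.720
Arc 2: start y=0.000, vy=16.720 → t=3.344, apex=13.978, x_land=86.773, impact vy=-16.720
  bounce: vy ← 0.74·16.720 = 12.373
Arc 3: start y=0.000, vy=12.373 → t=2.475, apex=7.654, x_land=115.280, impact vy=-12.373
  bounce: vy ← 0.74·12.373 = 9.156
Arc 4: start y=0.000, vy=9.156 → t=1.831, apex=4.191, x_land=136.375, impact vy=-9.156
  bounce: vy ← 0.74·9.156 = 6.775
Arc 5: start y=0.000, vy=6.775 → t=1.355, apex=2.295, x_land=151.985, impact vy=-6.775
  bounce: vy ← 0.74·6.775 = 5.014
Arc 6: start y=0.000, vy=5.014 → t=1.003, apex=1.257, x_land=163.536, impact vy=-5.014
  bounce: vy ← 0.74·5.014 = 3.710

1 4.188 25.525 48.251
2 3.344 13.978 86.773
3 2.475 7.654 115.280
4 1.831 4.191 136.375
5 1.355 2.295 151.985
6 1.003 1.257 163.536
final: 163.536 3.710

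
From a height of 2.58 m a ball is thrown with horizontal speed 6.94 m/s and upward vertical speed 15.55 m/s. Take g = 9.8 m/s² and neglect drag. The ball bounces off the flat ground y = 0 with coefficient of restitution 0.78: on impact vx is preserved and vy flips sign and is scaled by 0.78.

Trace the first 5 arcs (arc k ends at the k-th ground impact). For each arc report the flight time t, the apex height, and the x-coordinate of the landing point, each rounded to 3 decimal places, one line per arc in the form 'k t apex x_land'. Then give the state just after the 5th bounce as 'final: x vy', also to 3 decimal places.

Arc 1: start y=2.580, vy=15.550 → t=3.332, apex=14.917, x_land=23.121, impact vy=-17.099
  bounce: vy ← 0.78·17.099 = 13.337
Arc 2: start y=0.000, vy=13.337 → t=2.722, apex=9.075, x_land=42.010, impact vy=-13.337
  bounce: vy ← 0.78·13.337 = 10.403
Arc 3: start y=0.000, vy=10.403 → t=2.123, apex=5.521, x_land=56.744, impact vy=-10.403
  bounce: vy ← 0.78·10.403 = 8.114
Arc 4: start y=0.000, vy=8.114 → t=1.656, apex=3.359, x_land=68.237, impact vy=-8.114
  bounce: vy ← 0.78·8.114 = 6.329
Arc 5: start y=0.000, vy=6.329 → t=1.292, apex=2.044, x_land=77.201, impact vy=-6.329
  bounce: vy ← 0.78·6.329 = 4.937

1 3.332 14.917 23.121
2 2.722 9.075 42.010
3 2.123 5.521 56.744
4 1.656 3.359 68.237
5 1.292 2.044 77.201
final: 77.201 4.937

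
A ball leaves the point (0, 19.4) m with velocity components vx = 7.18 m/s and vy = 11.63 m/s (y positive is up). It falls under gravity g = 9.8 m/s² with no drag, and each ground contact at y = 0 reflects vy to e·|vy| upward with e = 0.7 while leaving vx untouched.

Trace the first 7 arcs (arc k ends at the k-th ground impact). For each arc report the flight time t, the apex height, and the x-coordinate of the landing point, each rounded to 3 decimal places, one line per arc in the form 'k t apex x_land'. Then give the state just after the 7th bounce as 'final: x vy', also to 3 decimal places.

1 3.504 26.301 25.155
2 3.244 12.887 48.444
3 2.270 6.315 64.746
4 1.589 3.094 76.157
5 1.113 1.516 84.145
6 0.779 0.743 89.736
7 0.545 0.364 93.650
final: 93.650 1.870

Arc 1: start y=19.400, vy=11.630 → t=3.504, apex=26.301, x_land=25.155, impact vy=-22.705
  bounce: vy ← 0.7·22.705 = 15.893
Arc 2: start y=0.000, vy=15.893 → t=3.244, apex=12.887, x_land=48.444, impact vy=-15.893
  bounce: vy ← 0.7·15.893 = 11.125
Arc 3: start y=0.000, vy=11.125 → t=2.270, apex=6.315, x_land=64.746, impact vy=-11.125
  bounce: vy ← 0.7·11.125 = 7.788
Arc 4: start y=0.000, vy=7.788 → t=1.589, apex=3.094, x_land=76.157, impact vy=-7.788
  bounce: vy ← 0.7·7.788 = 5.451
Arc 5: start y=0.000, vy=5.451 → t=1.113, apex=1.516, x_land=84.145, impact vy=-5.451
  bounce: vy ← 0.7·5.451 = 3.816
Arc 6: start y=0.000, vy=3.816 → t=0.779, apex=0.743, x_land=89.736, impact vy=-3.816
  bounce: vy ← 0.7·3.816 = 2.671
Arc 7: start y=0.000, vy=2.671 → t=0.545, apex=0.364, x_land=93.650, impact vy=-2.671
  bounce: vy ← 0.7·2.671 = 1.870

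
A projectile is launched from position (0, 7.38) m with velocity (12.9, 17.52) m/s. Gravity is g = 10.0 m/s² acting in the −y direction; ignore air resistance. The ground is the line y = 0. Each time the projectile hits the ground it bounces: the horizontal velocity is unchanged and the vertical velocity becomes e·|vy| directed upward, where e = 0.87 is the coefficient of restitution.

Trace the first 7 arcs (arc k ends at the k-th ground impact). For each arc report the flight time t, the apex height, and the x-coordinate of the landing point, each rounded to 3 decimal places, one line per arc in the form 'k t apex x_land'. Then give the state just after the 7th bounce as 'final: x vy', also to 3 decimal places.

Arc 1: start y=7.380, vy=17.520 → t=3.884, apex=22.728, x_land=50.104, impact vy=-21.320
  bounce: vy ← 0.87·21.320 = 18.549
Arc 2: start y=0.000, vy=18.549 → t=3.710, apex=17.202, x_land=97.959, impact vy=-18.549
  bounce: vy ← 0.87·18.549 = 16.137
Arc 3: start y=0.000, vy=16.137 → t=3.227, apex=13.021, x_land=139.593, impact vy=-16.137
  bounce: vy ← 0.87·16.137 = 14.039
Arc 4: start y=0.000, vy=14.039 → t=2.808, apex=9.855, x_land=175.815, impact vy=-14.039
  bounce: vy ← 0.87·14.039 = 12.214
Arc 5: start y=0.000, vy=12.214 → t=2.443, apex=7.459, x_land=207.328, impact vy=-12.214
  bounce: vy ← 0.87·12.214 = 10.626
Arc 6: start y=0.000, vy=10.626 → t=2.125, apex=5.646, x_land=234.744, impact vy=-10.626
  bounce: vy ← 0.87·10.626 = 9.245
Arc 7: start y=0.000, vy=9.245 → t=1.849, apex=4.273, x_land=258.596, impact vy=-9.245
  bounce: vy ← 0.87·9.245 = 8.043

1 3.884 22.728 50.104
2 3.710 17.202 97.959
3 3.227 13.021 139.593
4 2.808 9.855 175.815
5 2.443 7.459 207.328
6 2.125 5.646 234.744
7 1.849 4.273 258.596
final: 258.596 8.043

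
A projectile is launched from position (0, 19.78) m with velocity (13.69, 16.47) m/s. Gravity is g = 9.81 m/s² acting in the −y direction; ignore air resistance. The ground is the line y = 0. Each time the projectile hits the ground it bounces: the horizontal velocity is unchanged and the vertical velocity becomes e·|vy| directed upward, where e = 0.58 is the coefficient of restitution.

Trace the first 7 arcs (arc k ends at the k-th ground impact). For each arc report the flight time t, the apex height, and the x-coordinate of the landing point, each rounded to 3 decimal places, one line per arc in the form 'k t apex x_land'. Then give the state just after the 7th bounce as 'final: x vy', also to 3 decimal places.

1 4.296 33.606 58.818
2 3.036 11.305 100.385
3 1.761 3.803 124.494
4 1.021 1.279 138.477
5 0.592 0.430 146.587
6 0.344 0.145 151.291
7 0.199 0.049 154.019
final: 154.019 0.567

Arc 1: start y=19.780, vy=16.470 → t=4.296, apex=33.606, x_land=58.818, impact vy=-25.678
  bounce: vy ← 0.58·25.678 = 14.893
Arc 2: start y=0.000, vy=14.893 → t=3.036, apex=11.305, x_land=100.385, impact vy=-14.893
  bounce: vy ← 0.58·14.893 = 8.638
Arc 3: start y=0.000, vy=8.638 → t=1.761, apex=3.803, x_land=124.494, impact vy=-8.638
  bounce: vy ← 0.58·8.638 = 5.010
Arc 4: start y=0.000, vy=5.010 → t=1.021, apex=1.279, x_land=138.477, impact vy=-5.010
  bounce: vy ← 0.58·5.010 = 2.906
Arc 5: start y=0.000, vy=2.906 → t=0.592, apex=0.430, x_land=146.587, impact vy=-2.906
  bounce: vy ← 0.58·2.906 = 1.685
Arc 6: start y=0.000, vy=1.685 → t=0.344, apex=0.145, x_land=151.291, impact vy=-1.685
  bounce: vy ← 0.58·1.685 = 0.978
Arc 7: start y=0.000, vy=0.978 → t=0.199, apex=0.049, x_land=154.019, impact vy=-0.978
  bounce: vy ← 0.58·0.978 = 0.567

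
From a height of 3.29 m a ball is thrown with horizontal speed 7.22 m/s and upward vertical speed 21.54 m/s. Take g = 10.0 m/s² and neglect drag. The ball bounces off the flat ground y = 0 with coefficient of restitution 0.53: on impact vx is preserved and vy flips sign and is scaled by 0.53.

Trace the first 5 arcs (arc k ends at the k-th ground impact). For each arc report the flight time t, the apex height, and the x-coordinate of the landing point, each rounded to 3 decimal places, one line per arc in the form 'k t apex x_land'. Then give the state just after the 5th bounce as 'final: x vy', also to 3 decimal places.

Arc 1: start y=3.290, vy=21.540 → t=4.456, apex=26.489, x_land=32.170, impact vy=-23.017
  bounce: vy ← 0.53·23.017 = 12.199
Arc 2: start y=0.000, vy=12.199 → t=2.440, apex=7.441, x_land=49.785, impact vy=-12.199
  bounce: vy ← 0.53·12.199 = 6.465
Arc 3: start y=0.000, vy=6.465 → t=1.293, apex=2.090, x_land=59.121, impact vy=-6.465
  bounce: vy ← 0.53·6.465 = 3.427
Arc 4: start y=0.000, vy=3.427 → t=0.685, apex=0.587, x_land=64.069, impact vy=-3.427
  bounce: vy ← 0.53·3.427 = 1.816
Arc 5: start y=0.000, vy=1.816 → t=0.363, apex=0.165, x_land=66.692, impact vy=-1.816
  bounce: vy ← 0.53·1.816 = 0.963

1 4.456 26.489 32.170
2 2.440 7.441 49.785
3 1.293 2.090 59.121
4 0.685 0.587 64.069
5 0.363 0.165 66.692
final: 66.692 0.963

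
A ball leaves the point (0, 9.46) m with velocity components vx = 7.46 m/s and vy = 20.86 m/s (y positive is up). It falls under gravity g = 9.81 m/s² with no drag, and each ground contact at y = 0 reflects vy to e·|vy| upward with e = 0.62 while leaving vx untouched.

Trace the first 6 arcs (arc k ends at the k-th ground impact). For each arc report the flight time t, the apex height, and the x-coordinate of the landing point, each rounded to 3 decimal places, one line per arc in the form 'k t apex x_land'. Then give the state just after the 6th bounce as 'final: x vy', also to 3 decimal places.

Arc 1: start y=9.460, vy=20.860 → t=4.666, apex=31.638, x_land=34.809, impact vy=-24.915
  bounce: vy ← 0.62·24.915 = 15.447
Arc 2: start y=0.000, vy=15.447 → t=3.149, apex=12.162, x_land=58.303, impact vy=-15.447
  bounce: vy ← 0.62·15.447 = 9.577
Arc 3: start y=0.000, vy=9.577 → t=1.953, apex=4.675, x_land=72.869, impact vy=-9.577
  bounce: vy ← 0.62·9.577 = 5.938
Arc 4: start y=0.000, vy=5.938 → t=1.211, apex=1.797, x_land=81.900, impact vy=-5.938
  bounce: vy ← 0.62·5.938 = 3.681
Arc 5: start y=0.000, vy=3.681 → t=0.751, apex=0.691, x_land=87.499, impact vy=-3.681
  bounce: vy ← 0.62·3.681 = 2.283
Arc 6: start y=0.000, vy=2.283 → t=0.465, apex=0.266, x_land=90.970, impact vy=-2.283
  bounce: vy ← 0.62·2.283 = 1.415

1 4.666 31.638 34.809
2 3.149 12.162 58.303
3 1.953 4.675 72.869
4 1.211 1.797 81.900
5 0.751 0.691 87.499
6 0.465 0.266 90.970
final: 90.970 1.415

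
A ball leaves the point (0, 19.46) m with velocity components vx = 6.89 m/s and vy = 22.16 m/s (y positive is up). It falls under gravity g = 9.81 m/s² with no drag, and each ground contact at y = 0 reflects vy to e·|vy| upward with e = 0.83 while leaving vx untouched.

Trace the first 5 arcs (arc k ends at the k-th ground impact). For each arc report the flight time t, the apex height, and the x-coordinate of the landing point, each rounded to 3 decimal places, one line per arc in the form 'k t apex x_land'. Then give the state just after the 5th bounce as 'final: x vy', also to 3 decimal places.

Arc 1: start y=19.460, vy=22.160 → t=5.271, apex=44.489, x_land=36.314, impact vy=-29.544
  bounce: vy ← 0.83·29.544 = 24.522
Arc 2: start y=0.000, vy=24.522 → t=4.999, apex=30.648, x_land=70.760, impact vy=-24.522
  bounce: vy ← 0.83·24.522 = 20.353
Arc 3: start y=0.000, vy=20.353 → t=4.149, apex=21.114, x_land=99.350, impact vy=-20.353
  bounce: vy ← 0.83·20.353 = 16.893
Arc 4: start y=0.000, vy=16.893 → t=3.444, apex=14.545, x_land=123.079, impact vy=-16.893
  bounce: vy ← 0.83·16.893 = 14.021
Arc 5: start y=0.000, vy=14.021 → t=2.859, apex=10.020, x_land=142.775, impact vy=-14.021
  bounce: vy ← 0.83·14.021 = 11.638

1 5.271 44.489 36.314
2 4.999 30.648 70.760
3 4.149 21.114 99.350
4 3.444 14.545 123.079
5 2.859 10.020 142.775
final: 142.775 11.638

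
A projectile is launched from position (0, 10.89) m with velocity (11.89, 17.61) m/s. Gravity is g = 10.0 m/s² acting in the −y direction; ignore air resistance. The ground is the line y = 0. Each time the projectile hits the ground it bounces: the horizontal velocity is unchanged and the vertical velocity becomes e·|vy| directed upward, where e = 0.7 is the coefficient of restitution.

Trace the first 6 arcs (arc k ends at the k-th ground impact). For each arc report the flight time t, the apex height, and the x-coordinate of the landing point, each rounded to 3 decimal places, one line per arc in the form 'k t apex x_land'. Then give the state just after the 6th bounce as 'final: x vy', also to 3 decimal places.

1 4.059 26.396 48.257
2 3.217 12.934 86.504
3 2.252 6.338 113.276
4 1.576 3.105 132.017
5 1.103 1.522 145.135
6 0.772 0.746 154.318
final: 154.318 2.703

Arc 1: start y=10.890, vy=17.610 → t=4.059, apex=26.396, x_land=48.257, impact vy=-22.976
  bounce: vy ← 0.7·22.976 = 16.083
Arc 2: start y=0.000, vy=16.083 → t=3.217, apex=12.934, x_land=86.504, impact vy=-16.083
  bounce: vy ← 0.7·16.083 = 11.258
Arc 3: start y=0.000, vy=11.258 → t=2.252, apex=6.338, x_land=113.276, impact vy=-11.258
  bounce: vy ← 0.7·11.258 = 7.881
Arc 4: start y=0.000, vy=7.881 → t=1.576, apex=3.105, x_land=132.017, impact vy=-7.881
  bounce: vy ← 0.7·7.881 = 5.517
Arc 5: start y=0.000, vy=5.517 → t=1.103, apex=1.522, x_land=145.135, impact vy=-5.517
  bounce: vy ← 0.7·5.517 = 3.862
Arc 6: start y=0.000, vy=3.862 → t=0.772, apex=0.746, x_land=154.318, impact vy=-3.862
  bounce: vy ← 0.7·3.862 = 2.703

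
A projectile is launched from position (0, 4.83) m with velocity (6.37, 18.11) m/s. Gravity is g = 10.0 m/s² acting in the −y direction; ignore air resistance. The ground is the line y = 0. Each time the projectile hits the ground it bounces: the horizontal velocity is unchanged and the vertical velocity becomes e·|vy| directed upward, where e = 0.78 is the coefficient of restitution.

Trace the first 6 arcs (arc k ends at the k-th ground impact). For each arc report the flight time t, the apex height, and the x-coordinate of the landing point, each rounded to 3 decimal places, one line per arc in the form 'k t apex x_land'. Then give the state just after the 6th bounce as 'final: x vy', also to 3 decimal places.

Arc 1: start y=4.830, vy=18.110 → t=3.872, apex=21.229, x_land=24.662, impact vy=-20.605
  bounce: vy ← 0.78·20.605 = 16.072
Arc 2: start y=0.000, vy=16.072 → t=3.214, apex=12.915, x_land=45.137, impact vy=-16.072
  bounce: vy ← 0.78·16.072 = 12.536
Arc 3: start y=0.000, vy=12.536 → t=2.507, apex=7.858, x_land=61.108, impact vy=-12.536
  bounce: vy ← 0.78·12.536 = 9.778
Arc 4: start y=0.000, vy=9.778 → t=1.956, apex=4.781, x_land=73.566, impact vy=-9.778
  bounce: vy ← 0.78·9.778 = 7.627
Arc 5: start y=0.000, vy=7.627 → t=1.525, apex=2.909, x_land=83.283, impact vy=-7.627
  bounce: vy ← 0.78·7.627 = 5.949
Arc 6: start y=0.000, vy=5.949 → t=1.190, apex=1.770, x_land=90.862, impact vy=-5.949
  bounce: vy ← 0.78·5.949 = 4.640

1 3.872 21.229 24.662
2 3.214 12.915 45.137
3 2.507 7.858 61.108
4 1.956 4.781 73.566
5 1.525 2.909 83.283
6 1.190 1.770 90.862
final: 90.862 4.640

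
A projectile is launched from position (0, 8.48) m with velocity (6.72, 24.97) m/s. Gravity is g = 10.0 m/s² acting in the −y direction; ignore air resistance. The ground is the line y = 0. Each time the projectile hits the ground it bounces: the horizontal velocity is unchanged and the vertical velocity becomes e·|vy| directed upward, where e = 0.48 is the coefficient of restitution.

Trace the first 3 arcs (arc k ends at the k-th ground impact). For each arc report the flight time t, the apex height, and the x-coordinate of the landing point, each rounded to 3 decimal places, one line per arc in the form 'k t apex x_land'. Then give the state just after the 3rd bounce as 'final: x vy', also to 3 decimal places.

Arc 1: start y=8.480, vy=24.970 → t=5.313, apex=39.655, x_land=35.705, impact vy=-28.162
  bounce: vy ← 0.48·28.162 = 13.518
Arc 2: start y=0.000, vy=13.518 → t=2.704, apex=9.137, x_land=53.873, impact vy=-13.518
  bounce: vy ← 0.48·13.518 = 6.489
Arc 3: start y=0.000, vy=6.489 → t=1.298, apex=2.105, x_land=62.593, impact vy=-6.489
  bounce: vy ← 0.48·6.489 = 3.114

1 5.313 39.655 35.705
2 2.704 9.137 53.873
3 1.298 2.105 62.593
final: 62.593 3.114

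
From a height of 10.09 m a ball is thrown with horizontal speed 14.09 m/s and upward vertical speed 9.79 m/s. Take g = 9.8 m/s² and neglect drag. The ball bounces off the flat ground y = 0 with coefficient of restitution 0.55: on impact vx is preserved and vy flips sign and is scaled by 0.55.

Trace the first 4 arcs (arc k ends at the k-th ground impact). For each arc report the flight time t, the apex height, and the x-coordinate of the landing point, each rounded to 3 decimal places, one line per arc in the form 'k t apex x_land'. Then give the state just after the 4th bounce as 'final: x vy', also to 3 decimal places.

1 2.747 14.980 38.712
2 1.923 4.531 65.811
3 1.058 1.371 80.716
4 0.582 0.415 88.913
final: 88.913 1.568

Arc 1: start y=10.090, vy=9.790 → t=2.747, apex=14.980, x_land=38.712, impact vy=-17.135
  bounce: vy ← 0.55·17.135 = 9.424
Arc 2: start y=0.000, vy=9.424 → t=1.923, apex=4.531, x_land=65.811, impact vy=-9.424
  bounce: vy ← 0.55·9.424 = 5.183
Arc 3: start y=0.000, vy=5.183 → t=1.058, apex=1.371, x_land=80.716, impact vy=-5.183
  bounce: vy ← 0.55·5.183 = 2.851
Arc 4: start y=0.000, vy=2.851 → t=0.582, apex=0.415, x_land=88.913, impact vy=-2.851
  bounce: vy ← 0.55·2.851 = 1.568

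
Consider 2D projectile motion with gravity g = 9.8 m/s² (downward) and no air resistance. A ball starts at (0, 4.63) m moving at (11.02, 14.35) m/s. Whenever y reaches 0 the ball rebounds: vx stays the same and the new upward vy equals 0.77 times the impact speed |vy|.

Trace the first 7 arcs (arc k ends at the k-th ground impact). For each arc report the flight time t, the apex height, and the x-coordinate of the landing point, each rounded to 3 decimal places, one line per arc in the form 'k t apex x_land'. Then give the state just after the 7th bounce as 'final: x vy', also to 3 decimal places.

1 3.222 15.136 35.505
2 2.707 8.974 65.332
3 2.084 5.321 88.299
4 1.605 3.155 105.984
5 1.236 1.870 119.601
6 0.951 1.109 130.086
7 0.733 0.658 138.160
final: 138.160 2.764

Arc 1: start y=4.630, vy=14.350 → t=3.222, apex=15.136, x_land=35.505, impact vy=-17.224
  bounce: vy ← 0.77·17.224 = 13.263
Arc 2: start y=0.000, vy=13.263 → t=2.707, apex=8.974, x_land=65.332, impact vy=-13.263
  bounce: vy ← 0.77·13.263 = 10.212
Arc 3: start y=0.000, vy=10.212 → t=2.084, apex=5.321, x_land=88.299, impact vy=-10.212
  bounce: vy ← 0.77·10.212 = 7.863
Arc 4: start y=0.000, vy=7.863 → t=1.605, apex=3.155, x_land=105.984, impact vy=-7.863
  bounce: vy ← 0.77·7.863 = 6.055
Arc 5: start y=0.000, vy=6.055 → t=1.236, apex=1.870, x_land=119.601, impact vy=-6.055
  bounce: vy ← 0.77·6.055 = 4.662
Arc 6: start y=0.000, vy=4.662 → t=0.951, apex=1.109, x_land=130.086, impact vy=-4.662
  bounce: vy ← 0.77·4.662 = 3.590
Arc 7: start y=0.000, vy=3.590 → t=0.733, apex=0.658, x_land=138.160, impact vy=-3.590
  bounce: vy ← 0.77·3.590 = 2.764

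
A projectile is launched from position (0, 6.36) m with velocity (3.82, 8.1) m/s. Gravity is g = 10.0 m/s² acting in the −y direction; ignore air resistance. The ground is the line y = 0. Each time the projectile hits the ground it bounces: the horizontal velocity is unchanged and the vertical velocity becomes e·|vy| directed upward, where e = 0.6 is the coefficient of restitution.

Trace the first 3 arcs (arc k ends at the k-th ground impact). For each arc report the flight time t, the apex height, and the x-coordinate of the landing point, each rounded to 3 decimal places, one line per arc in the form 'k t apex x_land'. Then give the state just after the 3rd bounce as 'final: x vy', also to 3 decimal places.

1 2.199 9.640 8.399
2 1.666 3.471 14.764
3 1.000 1.249 18.583
final: 18.583 2.999

Arc 1: start y=6.360, vy=8.100 → t=2.199, apex=9.640, x_land=8.399, impact vy=-13.886
  bounce: vy ← 0.6·13.886 = 8.331
Arc 2: start y=0.000, vy=8.331 → t=1.666, apex=3.471, x_land=14.764, impact vy=-8.331
  bounce: vy ← 0.6·8.331 = 4.999
Arc 3: start y=0.000, vy=4.999 → t=1.000, apex=1.249, x_land=18.583, impact vy=-4.999
  bounce: vy ← 0.6·4.999 = 2.999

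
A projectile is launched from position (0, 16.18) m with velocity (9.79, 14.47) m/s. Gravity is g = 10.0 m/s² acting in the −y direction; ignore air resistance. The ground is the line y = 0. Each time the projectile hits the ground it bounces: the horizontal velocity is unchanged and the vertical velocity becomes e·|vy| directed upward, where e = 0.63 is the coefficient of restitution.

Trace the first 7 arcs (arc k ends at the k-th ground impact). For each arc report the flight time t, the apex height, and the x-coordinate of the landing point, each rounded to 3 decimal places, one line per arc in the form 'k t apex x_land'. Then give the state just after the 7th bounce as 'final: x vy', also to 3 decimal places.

1 3.756 26.649 36.768
2 2.909 10.577 65.246
3 1.833 4.198 83.187
4 1.155 1.666 94.490
5 0.727 0.661 101.611
6 0.458 0.262 106.097
7 0.289 0.104 108.923
final: 108.923 0.909

Arc 1: start y=16.180, vy=14.470 → t=3.756, apex=26.649, x_land=36.768, impact vy=-23.086
  bounce: vy ← 0.63·23.086 = 14.544
Arc 2: start y=0.000, vy=14.544 → t=2.909, apex=10.577, x_land=65.246, impact vy=-14.544
  bounce: vy ← 0.63·14.544 = 9.163
Arc 3: start y=0.000, vy=9.163 → t=1.833, apex=4.198, x_land=83.187, impact vy=-9.163
  bounce: vy ← 0.63·9.163 = 5.773
Arc 4: start y=0.000, vy=5.773 → t=1.155, apex=1.666, x_land=94.490, impact vy=-5.773
  bounce: vy ← 0.63·5.773 = 3.637
Arc 5: start y=0.000, vy=3.637 → t=0.727, apex=0.661, x_land=101.611, impact vy=-3.637
  bounce: vy ← 0.63·3.637 = 2.291
Arc 6: start y=0.000, vy=2.291 → t=0.458, apex=0.262, x_land=106.097, impact vy=-2.291
  bounce: vy ← 0.63·2.291 = 1.443
Arc 7: start y=0.000, vy=1.443 → t=0.289, apex=0.104, x_land=108.923, impact vy=-1.443
  bounce: vy ← 0.63·1.443 = 0.909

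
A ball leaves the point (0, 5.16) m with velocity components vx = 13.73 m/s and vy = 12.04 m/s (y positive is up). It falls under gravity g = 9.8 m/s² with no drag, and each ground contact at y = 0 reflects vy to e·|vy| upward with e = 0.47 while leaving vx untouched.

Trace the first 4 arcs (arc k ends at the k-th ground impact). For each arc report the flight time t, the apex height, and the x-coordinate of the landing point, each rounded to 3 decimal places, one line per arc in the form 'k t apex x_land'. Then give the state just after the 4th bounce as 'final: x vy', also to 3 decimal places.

1 2.829 12.556 38.847
2 1.505 2.774 59.507
3 0.707 0.613 69.217
4 0.332 0.135 73.780
final: 73.780 0.765

Arc 1: start y=5.160, vy=12.040 → t=2.829, apex=12.556, x_land=38.847, impact vy=-15.687
  bounce: vy ← 0.47·15.687 = 7.373
Arc 2: start y=0.000, vy=7.373 → t=1.505, apex=2.774, x_land=59.507, impact vy=-7.373
  bounce: vy ← 0.47·7.373 = 3.465
Arc 3: start y=0.000, vy=3.465 → t=0.707, apex=0.613, x_land=69.217, impact vy=-3.465
  bounce: vy ← 0.47·3.465 = 1.629
Arc 4: start y=0.000, vy=1.629 → t=0.332, apex=0.135, x_land=73.780, impact vy=-1.629
  bounce: vy ← 0.47·1.629 = 0.765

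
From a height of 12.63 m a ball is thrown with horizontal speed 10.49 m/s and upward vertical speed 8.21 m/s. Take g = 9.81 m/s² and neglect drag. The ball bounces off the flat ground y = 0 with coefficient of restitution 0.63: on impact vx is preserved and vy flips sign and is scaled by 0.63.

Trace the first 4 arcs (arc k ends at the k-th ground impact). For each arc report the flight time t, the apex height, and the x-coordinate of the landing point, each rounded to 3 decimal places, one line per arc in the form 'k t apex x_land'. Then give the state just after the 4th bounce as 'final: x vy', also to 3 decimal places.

1 2.647 16.065 27.764
2 2.280 6.376 51.684
3 1.437 2.531 66.754
4 0.905 1.004 76.249
final: 76.249 2.797

Arc 1: start y=12.630, vy=8.210 → t=2.647, apex=16.065, x_land=27.764, impact vy=-17.754
  bounce: vy ← 0.63·17.754 = 11.185
Arc 2: start y=0.000, vy=11.185 → t=2.280, apex=6.376, x_land=51.684, impact vy=-11.185
  bounce: vy ← 0.63·11.185 = 7.047
Arc 3: start y=0.000, vy=7.047 → t=1.437, apex=2.531, x_land=66.754, impact vy=-7.047
  bounce: vy ← 0.63·7.047 = 4.439
Arc 4: start y=0.000, vy=4.439 → t=0.905, apex=1.004, x_land=76.249, impact vy=-4.439
  bounce: vy ← 0.63·4.439 = 2.797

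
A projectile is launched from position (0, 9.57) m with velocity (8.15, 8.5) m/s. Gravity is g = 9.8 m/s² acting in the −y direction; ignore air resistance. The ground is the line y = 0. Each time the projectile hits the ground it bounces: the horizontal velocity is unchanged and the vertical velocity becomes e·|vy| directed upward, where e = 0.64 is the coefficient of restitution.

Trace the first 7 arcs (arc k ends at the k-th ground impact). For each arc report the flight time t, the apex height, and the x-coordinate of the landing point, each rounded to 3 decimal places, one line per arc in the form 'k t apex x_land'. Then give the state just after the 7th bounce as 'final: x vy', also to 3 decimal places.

1 2.512 13.256 20.474
2 2.105 5.430 37.632
3 1.347 2.224 48.614
4 0.862 0.911 55.642
5 0.552 0.373 60.140
6 0.353 0.153 63.019
7 0.226 0.063 64.861
final: 64.861 0.709

Arc 1: start y=9.570, vy=8.500 → t=2.512, apex=13.256, x_land=20.474, impact vy=-16.119
  bounce: vy ← 0.64·16.119 = 10.316
Arc 2: start y=0.000, vy=10.316 → t=2.105, apex=5.430, x_land=37.632, impact vy=-10.316
  bounce: vy ← 0.64·10.316 = 6.602
Arc 3: start y=0.000, vy=6.602 → t=1.347, apex=2.224, x_land=48.614, impact vy=-6.602
  bounce: vy ← 0.64·6.602 = 4.225
Arc 4: start y=0.000, vy=4.225 → t=0.862, apex=0.911, x_land=55.642, impact vy=-4.225
  bounce: vy ← 0.64·4.225 = 2.704
Arc 5: start y=0.000, vy=2.704 → t=0.552, apex=0.373, x_land=60.140, impact vy=-2.704
  bounce: vy ← 0.64·2.704 = 1.731
Arc 6: start y=0.000, vy=1.731 → t=0.353, apex=0.153, x_land=63.019, impact vy=-1.731
  bounce: vy ← 0.64·1.731 = 1.108
Arc 7: start y=0.000, vy=1.108 → t=0.226, apex=0.063, x_land=64.861, impact vy=-1.108
  bounce: vy ← 0.64·1.108 = 0.709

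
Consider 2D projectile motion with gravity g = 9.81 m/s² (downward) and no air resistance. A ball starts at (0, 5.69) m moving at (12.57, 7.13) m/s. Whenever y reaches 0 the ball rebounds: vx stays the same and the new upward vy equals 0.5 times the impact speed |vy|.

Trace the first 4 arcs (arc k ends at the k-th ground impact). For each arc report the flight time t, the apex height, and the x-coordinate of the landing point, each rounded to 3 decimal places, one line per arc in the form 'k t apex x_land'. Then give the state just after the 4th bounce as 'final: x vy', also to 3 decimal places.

1 2.026 8.281 25.469
2 1.299 2.070 41.801
3 0.650 0.518 49.968
4 0.325 0.129 54.051
final: 54.051 0.797

Arc 1: start y=5.690, vy=7.130 → t=2.026, apex=8.281, x_land=25.469, impact vy=-12.747
  bounce: vy ← 0.5·12.747 = 6.373
Arc 2: start y=0.000, vy=6.373 → t=1.299, apex=2.070, x_land=41.801, impact vy=-6.373
  bounce: vy ← 0.5·6.373 = 3.187
Arc 3: start y=0.000, vy=3.187 → t=0.650, apex=0.518, x_land=49.968, impact vy=-3.187
  bounce: vy ← 0.5·3.187 = 1.593
Arc 4: start y=0.000, vy=1.593 → t=0.325, apex=0.129, x_land=54.051, impact vy=-1.593
  bounce: vy ← 0.5·1.593 = 0.797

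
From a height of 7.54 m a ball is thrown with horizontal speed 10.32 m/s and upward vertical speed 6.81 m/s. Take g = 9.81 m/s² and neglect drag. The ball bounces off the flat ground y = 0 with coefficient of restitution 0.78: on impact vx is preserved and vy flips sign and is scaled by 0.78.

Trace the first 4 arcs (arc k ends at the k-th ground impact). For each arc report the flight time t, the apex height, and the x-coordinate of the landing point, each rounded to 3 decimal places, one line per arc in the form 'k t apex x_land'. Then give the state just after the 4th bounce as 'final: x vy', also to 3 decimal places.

1 2.115 9.904 21.828
2 2.217 6.025 44.704
3 1.729 3.666 62.548
4 1.349 2.230 76.466
final: 76.466 5.160

Arc 1: start y=7.540, vy=6.810 → t=2.115, apex=9.904, x_land=21.828, impact vy=-13.940
  bounce: vy ← 0.78·13.940 = 10.873
Arc 2: start y=0.000, vy=10.873 → t=2.217, apex=6.025, x_land=44.704, impact vy=-10.873
  bounce: vy ← 0.78·10.873 = 8.481
Arc 3: start y=0.000, vy=8.481 → t=1.729, apex=3.666, x_land=62.548, impact vy=-8.481
  bounce: vy ← 0.78·8.481 = 6.615
Arc 4: start y=0.000, vy=6.615 → t=1.349, apex=2.230, x_land=76.466, impact vy=-6.615
  bounce: vy ← 0.78·6.615 = 5.160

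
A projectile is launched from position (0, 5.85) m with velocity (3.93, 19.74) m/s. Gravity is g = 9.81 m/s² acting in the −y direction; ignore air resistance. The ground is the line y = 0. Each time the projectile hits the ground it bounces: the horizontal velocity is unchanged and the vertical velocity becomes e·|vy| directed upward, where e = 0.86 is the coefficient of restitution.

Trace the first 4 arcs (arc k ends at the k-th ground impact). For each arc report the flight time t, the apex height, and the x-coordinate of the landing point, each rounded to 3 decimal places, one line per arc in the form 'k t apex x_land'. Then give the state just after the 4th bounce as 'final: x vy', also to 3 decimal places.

1 4.302 25.711 16.906
2 3.938 19.016 32.382
3 3.387 14.064 45.691
4 2.912 10.402 57.137
final: 57.137 12.286

Arc 1: start y=5.850, vy=19.740 → t=4.302, apex=25.711, x_land=16.906, impact vy=-22.460
  bounce: vy ← 0.86·22.460 = 19.315
Arc 2: start y=0.000, vy=19.315 → t=3.938, apex=19.016, x_land=32.382, impact vy=-19.315
  bounce: vy ← 0.86·19.315 = 16.611
Arc 3: start y=0.000, vy=16.611 → t=3.387, apex=14.064, x_land=45.691, impact vy=-16.611
  bounce: vy ← 0.86·16.611 = 14.286
Arc 4: start y=0.000, vy=14.286 → t=2.912, apex=10.402, x_land=57.137, impact vy=-14.286
  bounce: vy ← 0.86·14.286 = 12.286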